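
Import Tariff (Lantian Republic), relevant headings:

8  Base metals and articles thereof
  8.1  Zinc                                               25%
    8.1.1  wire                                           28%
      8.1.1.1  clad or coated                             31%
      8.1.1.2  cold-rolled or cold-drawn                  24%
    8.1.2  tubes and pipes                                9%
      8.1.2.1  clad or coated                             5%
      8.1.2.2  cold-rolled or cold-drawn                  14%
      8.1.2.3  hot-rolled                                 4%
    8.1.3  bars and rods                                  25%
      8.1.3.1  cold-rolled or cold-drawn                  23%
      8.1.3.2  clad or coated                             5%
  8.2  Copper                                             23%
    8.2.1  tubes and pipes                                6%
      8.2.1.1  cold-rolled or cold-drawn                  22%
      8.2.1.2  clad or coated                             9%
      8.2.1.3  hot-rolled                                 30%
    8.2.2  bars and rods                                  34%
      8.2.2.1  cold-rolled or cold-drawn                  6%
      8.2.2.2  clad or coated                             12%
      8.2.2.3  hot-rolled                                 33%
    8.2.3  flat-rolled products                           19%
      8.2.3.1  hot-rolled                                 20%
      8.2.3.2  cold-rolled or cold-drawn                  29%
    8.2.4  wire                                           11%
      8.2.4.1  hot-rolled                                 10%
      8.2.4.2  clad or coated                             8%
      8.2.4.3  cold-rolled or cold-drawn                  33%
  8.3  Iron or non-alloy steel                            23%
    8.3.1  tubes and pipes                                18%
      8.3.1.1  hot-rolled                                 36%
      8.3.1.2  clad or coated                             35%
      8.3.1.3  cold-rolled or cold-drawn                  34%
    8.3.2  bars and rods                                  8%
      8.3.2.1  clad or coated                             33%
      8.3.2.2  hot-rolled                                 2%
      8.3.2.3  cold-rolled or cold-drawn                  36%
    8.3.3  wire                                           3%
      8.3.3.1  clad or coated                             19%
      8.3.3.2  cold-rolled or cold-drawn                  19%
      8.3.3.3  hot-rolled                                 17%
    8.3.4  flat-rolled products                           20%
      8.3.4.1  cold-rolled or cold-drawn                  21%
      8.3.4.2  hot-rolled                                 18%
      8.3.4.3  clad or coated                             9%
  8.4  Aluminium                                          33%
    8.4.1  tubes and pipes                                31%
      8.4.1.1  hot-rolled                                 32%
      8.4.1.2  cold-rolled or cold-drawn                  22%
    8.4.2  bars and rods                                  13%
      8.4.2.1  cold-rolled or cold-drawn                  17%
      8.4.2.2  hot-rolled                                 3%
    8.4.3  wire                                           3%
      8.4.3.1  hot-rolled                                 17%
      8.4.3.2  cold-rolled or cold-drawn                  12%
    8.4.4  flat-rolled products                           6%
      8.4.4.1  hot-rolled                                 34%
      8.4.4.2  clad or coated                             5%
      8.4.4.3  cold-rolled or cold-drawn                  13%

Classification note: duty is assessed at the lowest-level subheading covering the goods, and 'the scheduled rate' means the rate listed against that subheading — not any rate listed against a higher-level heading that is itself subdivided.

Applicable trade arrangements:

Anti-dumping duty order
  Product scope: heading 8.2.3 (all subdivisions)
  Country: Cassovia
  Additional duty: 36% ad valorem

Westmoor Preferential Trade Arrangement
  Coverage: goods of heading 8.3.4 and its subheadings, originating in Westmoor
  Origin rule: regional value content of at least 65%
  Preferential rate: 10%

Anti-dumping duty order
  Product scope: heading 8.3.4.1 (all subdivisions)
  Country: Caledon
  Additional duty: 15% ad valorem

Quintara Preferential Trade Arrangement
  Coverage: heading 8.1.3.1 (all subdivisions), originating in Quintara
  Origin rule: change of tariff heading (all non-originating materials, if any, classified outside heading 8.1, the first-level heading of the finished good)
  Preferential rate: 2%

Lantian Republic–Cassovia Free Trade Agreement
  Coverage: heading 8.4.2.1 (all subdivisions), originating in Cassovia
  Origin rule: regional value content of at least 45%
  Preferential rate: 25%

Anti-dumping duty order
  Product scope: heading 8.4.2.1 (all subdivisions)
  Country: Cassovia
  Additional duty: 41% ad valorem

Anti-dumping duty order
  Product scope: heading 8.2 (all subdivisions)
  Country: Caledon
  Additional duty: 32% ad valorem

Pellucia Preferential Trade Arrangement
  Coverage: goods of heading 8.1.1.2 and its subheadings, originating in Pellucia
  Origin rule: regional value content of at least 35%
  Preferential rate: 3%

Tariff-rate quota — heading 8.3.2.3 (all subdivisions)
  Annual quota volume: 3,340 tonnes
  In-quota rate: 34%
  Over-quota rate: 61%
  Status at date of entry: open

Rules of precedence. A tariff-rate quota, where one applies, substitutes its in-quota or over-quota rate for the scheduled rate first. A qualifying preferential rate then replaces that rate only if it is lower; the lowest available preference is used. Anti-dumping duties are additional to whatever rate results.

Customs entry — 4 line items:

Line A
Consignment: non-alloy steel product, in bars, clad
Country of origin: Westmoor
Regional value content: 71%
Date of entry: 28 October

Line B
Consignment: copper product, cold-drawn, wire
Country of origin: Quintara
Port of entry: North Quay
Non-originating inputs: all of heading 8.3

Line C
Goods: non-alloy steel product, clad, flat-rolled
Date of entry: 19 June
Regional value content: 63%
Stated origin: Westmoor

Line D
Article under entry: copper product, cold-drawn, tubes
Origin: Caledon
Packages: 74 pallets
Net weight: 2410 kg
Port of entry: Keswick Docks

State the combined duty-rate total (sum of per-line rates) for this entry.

129%

Line A: non-alloy steel → 8.3; in bars → 8.3.2; clad → 8.3.2.1. Scheduled 33%. Westmoor agreement on 8.3.4: 8.3.2.1 not covered. → 33%.
Line B: copper → 8.2; wire → 8.2.4; cold-drawn → 8.2.4.3. Scheduled 33%. Quintara agreement on 8.1.3.1: 8.2.4.3 not covered. → 33%.
Line C: non-alloy steel → 8.3; flat-rolled → 8.3.4; clad → 8.3.4.3. Scheduled 9%. Westmoor agreement on 8.3.4: RVC < 65%. → 9%.
Line D: copper → 8.2; tubes → 8.2.1; cold-drawn → 8.2.1.1. Scheduled 22%. anti-dumping (Caledon, 8.2): +32%; total 22% + 32% = 54%. → 54%.
Sum: 33% + 33% + 9% + 54% = 129%.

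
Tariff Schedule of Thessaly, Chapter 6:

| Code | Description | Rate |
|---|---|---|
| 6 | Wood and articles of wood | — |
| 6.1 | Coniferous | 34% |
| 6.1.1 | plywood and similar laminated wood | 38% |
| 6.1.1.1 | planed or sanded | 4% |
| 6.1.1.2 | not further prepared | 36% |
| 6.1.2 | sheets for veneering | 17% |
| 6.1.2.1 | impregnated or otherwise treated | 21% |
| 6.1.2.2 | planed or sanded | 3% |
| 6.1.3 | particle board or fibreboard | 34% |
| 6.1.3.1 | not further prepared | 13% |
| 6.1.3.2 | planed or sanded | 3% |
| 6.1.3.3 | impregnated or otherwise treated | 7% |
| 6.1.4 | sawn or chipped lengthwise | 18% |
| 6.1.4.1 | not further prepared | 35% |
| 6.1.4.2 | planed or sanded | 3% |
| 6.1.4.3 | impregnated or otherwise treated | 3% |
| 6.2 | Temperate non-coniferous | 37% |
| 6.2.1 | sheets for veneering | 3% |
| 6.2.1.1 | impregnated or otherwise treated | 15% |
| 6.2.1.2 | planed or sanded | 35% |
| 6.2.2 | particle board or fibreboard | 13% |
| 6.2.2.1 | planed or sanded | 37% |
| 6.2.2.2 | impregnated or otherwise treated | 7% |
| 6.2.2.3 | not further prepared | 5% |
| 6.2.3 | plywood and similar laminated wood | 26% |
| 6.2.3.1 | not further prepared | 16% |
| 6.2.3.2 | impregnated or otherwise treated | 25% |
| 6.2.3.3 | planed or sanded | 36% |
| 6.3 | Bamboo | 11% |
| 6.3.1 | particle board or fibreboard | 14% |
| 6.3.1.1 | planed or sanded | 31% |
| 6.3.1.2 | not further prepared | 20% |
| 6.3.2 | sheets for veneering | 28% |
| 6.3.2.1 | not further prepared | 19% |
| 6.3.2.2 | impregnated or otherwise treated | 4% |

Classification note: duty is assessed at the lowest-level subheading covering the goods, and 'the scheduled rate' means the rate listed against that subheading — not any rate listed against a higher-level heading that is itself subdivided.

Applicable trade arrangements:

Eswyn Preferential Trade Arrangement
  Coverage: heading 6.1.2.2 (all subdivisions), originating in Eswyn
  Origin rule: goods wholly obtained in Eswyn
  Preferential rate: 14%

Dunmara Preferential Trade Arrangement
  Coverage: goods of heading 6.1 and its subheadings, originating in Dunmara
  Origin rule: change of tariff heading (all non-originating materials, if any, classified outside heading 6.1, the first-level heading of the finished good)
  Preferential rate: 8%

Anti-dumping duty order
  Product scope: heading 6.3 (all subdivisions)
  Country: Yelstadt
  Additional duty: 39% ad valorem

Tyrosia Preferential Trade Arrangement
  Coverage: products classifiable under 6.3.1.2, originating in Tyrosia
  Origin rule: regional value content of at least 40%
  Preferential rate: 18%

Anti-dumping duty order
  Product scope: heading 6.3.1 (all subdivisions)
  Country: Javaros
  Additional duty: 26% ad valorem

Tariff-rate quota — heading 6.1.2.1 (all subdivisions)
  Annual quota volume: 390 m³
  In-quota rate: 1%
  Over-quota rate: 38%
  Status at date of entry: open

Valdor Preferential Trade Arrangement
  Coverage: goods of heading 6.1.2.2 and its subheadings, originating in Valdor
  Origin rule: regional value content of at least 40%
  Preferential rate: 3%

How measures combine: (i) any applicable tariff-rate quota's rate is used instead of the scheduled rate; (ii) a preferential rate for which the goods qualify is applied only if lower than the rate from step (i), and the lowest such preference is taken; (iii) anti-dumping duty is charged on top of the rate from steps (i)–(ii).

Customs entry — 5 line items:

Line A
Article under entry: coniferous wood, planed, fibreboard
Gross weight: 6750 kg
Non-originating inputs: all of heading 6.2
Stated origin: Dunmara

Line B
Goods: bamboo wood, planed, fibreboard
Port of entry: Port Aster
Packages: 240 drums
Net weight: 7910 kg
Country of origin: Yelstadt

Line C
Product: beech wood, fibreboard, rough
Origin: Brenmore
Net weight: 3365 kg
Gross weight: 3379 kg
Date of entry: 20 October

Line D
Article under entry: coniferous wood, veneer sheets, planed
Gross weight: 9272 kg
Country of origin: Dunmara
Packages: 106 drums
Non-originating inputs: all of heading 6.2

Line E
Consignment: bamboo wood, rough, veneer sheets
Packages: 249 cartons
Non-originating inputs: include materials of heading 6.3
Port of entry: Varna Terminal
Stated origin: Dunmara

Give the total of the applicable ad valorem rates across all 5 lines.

100%

Line A: coniferous → 6.1; fibreboard → 6.1.3; planed → 6.1.3.2. Scheduled 3%. Dunmara agreement on 6.1: CTH met → 8% available; preference 8% not lower than 3% → no reduction. → 3%.
Line B: bamboo → 6.3; fibreboard → 6.3.1; planed → 6.3.1.1. Scheduled 31%. anti-dumping (Yelstadt, 6.3): +39%; total 31% + 39% = 70%. → 70%.
Line C: beech → 6.2; fibreboard → 6.2.2; rough → 6.2.2.3. Scheduled 5%. No special measure applies. → 5%.
Line D: coniferous → 6.1; veneer sheets → 6.1.2; planed → 6.1.2.2. Scheduled 3%. Dunmara agreement on 6.1: CTH met → 8% available; preference 8% not lower than 3% → no reduction. → 3%.
Line E: bamboo → 6.3; veneer sheets → 6.3.2; rough → 6.3.2.1. Scheduled 19%. Dunmara agreement on 6.1: 6.3.2.1 not covered. → 19%.
Sum: 3% + 70% + 5% + 3% + 19% = 100%.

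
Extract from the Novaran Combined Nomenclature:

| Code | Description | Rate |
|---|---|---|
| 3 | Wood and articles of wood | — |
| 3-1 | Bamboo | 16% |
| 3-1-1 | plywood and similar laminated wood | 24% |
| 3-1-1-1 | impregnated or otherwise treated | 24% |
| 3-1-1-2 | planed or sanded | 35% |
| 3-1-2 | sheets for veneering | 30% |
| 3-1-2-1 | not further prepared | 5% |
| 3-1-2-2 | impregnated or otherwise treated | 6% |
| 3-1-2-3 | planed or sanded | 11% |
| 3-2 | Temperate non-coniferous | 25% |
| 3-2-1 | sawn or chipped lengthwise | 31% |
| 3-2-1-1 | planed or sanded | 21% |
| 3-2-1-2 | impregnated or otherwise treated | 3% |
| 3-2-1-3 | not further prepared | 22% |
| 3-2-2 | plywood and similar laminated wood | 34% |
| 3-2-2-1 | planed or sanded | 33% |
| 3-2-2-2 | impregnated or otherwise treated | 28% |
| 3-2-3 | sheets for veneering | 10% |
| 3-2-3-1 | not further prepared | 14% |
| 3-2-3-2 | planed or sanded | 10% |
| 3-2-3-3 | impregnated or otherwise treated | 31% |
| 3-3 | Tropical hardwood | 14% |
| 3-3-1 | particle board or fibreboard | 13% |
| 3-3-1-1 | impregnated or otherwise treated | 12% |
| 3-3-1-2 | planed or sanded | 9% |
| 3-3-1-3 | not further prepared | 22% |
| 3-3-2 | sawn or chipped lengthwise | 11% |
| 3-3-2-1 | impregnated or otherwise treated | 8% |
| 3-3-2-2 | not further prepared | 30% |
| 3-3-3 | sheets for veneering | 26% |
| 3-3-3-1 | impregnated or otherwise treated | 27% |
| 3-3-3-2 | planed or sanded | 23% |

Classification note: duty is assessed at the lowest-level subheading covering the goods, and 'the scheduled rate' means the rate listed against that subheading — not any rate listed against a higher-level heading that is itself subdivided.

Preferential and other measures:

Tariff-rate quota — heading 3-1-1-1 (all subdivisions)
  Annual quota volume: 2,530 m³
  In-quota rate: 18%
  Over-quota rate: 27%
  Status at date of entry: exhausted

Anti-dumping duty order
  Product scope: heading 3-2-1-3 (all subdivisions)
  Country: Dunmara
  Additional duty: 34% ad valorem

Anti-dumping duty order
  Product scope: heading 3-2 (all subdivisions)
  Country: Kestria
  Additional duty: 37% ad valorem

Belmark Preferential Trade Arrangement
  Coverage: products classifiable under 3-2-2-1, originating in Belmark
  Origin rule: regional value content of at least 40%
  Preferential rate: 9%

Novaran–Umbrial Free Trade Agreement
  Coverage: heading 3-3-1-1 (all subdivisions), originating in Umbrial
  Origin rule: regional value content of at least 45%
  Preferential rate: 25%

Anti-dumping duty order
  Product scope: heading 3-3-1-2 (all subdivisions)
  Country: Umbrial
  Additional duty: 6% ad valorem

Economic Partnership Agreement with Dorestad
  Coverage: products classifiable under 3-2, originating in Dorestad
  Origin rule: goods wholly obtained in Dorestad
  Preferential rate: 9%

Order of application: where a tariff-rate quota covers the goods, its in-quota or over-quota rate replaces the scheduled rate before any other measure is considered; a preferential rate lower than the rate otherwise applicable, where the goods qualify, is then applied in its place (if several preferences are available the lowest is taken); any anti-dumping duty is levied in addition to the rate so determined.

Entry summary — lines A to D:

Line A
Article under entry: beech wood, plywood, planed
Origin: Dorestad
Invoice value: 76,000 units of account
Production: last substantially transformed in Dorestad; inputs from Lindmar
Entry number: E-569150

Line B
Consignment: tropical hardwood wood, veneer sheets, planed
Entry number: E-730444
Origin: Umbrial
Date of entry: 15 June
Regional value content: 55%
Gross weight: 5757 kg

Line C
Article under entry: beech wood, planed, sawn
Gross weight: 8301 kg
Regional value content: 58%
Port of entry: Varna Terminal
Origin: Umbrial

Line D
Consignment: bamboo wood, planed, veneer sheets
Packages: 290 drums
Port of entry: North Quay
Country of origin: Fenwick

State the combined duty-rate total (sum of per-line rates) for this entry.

Line A: beech → 3-2; plywood → 3-2-2; planed → 3-2-2-1. Scheduled 33%. Dorestad agreement on 3-2: not wholly obtained. → 33%.
Line B: tropical hardwood → 3-3; veneer sheets → 3-3-3; planed → 3-3-3-2. Scheduled 23%. Umbrial agreement on 3-3-1-1: 3-3-3-2 not covered. → 23%.
Line C: beech → 3-2; sawn → 3-2-1; planed → 3-2-1-1. Scheduled 21%. Umbrial agreement on 3-3-1-1: 3-2-1-1 not covered. → 21%.
Line D: bamboo → 3-1; veneer sheets → 3-1-2; planed → 3-1-2-3. Scheduled 11%. No special measure applies. → 11%.
Sum: 33% + 23% + 21% + 11% = 88%.

88%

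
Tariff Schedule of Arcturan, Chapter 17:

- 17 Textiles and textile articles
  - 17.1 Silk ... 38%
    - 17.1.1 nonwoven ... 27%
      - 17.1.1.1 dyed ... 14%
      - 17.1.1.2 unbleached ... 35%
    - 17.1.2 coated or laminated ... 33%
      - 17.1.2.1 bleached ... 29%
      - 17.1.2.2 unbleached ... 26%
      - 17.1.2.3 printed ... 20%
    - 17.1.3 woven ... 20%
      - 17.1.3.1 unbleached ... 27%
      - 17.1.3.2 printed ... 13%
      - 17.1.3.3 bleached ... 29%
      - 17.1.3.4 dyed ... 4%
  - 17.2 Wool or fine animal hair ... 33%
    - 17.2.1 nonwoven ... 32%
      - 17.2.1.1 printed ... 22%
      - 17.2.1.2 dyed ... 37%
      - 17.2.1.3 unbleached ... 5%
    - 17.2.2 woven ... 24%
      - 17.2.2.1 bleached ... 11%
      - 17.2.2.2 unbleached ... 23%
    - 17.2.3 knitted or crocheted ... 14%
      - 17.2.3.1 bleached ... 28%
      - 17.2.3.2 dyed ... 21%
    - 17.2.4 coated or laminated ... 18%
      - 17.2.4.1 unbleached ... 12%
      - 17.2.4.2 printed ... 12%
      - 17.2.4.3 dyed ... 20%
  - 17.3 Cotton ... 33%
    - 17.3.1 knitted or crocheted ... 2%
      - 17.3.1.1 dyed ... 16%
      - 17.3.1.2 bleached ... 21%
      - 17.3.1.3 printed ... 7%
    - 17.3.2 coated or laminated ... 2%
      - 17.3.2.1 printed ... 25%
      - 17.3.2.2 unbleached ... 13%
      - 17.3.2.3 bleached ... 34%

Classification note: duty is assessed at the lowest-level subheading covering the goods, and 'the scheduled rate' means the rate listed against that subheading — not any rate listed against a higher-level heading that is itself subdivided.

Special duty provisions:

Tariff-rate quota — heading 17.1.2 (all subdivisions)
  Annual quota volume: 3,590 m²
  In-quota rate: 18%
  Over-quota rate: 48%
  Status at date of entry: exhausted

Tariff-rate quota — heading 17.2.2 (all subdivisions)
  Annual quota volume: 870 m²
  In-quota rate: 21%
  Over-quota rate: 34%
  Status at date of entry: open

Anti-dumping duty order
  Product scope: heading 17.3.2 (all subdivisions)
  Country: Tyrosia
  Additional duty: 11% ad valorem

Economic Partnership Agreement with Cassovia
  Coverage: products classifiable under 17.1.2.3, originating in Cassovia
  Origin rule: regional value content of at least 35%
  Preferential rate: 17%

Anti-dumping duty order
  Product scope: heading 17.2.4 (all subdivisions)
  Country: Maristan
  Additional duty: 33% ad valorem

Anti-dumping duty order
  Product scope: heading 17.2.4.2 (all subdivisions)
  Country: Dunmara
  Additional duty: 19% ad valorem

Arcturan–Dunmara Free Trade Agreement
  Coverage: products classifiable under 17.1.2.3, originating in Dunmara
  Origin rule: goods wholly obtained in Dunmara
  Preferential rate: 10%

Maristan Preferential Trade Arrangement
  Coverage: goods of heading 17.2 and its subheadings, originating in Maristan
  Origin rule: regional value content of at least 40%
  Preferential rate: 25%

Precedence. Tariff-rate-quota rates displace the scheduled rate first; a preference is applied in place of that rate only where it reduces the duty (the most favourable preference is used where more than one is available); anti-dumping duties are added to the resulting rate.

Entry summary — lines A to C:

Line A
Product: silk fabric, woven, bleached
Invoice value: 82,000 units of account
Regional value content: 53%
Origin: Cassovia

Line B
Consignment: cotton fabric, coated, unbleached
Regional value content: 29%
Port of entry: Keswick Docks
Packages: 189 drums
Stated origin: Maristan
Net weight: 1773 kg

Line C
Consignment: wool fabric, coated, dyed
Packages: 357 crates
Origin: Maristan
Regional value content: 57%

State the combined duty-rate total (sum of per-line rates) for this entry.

Line A: silk → 17.1; woven → 17.1.3; bleached → 17.1.3.3. Scheduled 29%. Cassovia agreement on 17.1.2.3: 17.1.3.3 not covered. → 29%.
Line B: cotton → 17.3; coated → 17.3.2; unbleached → 17.3.2.2. Scheduled 13%. Maristan agreement on 17.2: 17.3.2.2 not covered. → 13%.
Line C: wool → 17.2; coated → 17.2.4; dyed → 17.2.4.3. Scheduled 20%. Maristan agreement on 17.2: RVC ≥ 40% → 25% available; preference 25% not lower than 20% → no reduction; anti-dumping (Maristan, 17.2.4): +33%; total 20% + 33% = 53%. → 53%.
Sum: 29% + 13% + 53% = 95%.

95%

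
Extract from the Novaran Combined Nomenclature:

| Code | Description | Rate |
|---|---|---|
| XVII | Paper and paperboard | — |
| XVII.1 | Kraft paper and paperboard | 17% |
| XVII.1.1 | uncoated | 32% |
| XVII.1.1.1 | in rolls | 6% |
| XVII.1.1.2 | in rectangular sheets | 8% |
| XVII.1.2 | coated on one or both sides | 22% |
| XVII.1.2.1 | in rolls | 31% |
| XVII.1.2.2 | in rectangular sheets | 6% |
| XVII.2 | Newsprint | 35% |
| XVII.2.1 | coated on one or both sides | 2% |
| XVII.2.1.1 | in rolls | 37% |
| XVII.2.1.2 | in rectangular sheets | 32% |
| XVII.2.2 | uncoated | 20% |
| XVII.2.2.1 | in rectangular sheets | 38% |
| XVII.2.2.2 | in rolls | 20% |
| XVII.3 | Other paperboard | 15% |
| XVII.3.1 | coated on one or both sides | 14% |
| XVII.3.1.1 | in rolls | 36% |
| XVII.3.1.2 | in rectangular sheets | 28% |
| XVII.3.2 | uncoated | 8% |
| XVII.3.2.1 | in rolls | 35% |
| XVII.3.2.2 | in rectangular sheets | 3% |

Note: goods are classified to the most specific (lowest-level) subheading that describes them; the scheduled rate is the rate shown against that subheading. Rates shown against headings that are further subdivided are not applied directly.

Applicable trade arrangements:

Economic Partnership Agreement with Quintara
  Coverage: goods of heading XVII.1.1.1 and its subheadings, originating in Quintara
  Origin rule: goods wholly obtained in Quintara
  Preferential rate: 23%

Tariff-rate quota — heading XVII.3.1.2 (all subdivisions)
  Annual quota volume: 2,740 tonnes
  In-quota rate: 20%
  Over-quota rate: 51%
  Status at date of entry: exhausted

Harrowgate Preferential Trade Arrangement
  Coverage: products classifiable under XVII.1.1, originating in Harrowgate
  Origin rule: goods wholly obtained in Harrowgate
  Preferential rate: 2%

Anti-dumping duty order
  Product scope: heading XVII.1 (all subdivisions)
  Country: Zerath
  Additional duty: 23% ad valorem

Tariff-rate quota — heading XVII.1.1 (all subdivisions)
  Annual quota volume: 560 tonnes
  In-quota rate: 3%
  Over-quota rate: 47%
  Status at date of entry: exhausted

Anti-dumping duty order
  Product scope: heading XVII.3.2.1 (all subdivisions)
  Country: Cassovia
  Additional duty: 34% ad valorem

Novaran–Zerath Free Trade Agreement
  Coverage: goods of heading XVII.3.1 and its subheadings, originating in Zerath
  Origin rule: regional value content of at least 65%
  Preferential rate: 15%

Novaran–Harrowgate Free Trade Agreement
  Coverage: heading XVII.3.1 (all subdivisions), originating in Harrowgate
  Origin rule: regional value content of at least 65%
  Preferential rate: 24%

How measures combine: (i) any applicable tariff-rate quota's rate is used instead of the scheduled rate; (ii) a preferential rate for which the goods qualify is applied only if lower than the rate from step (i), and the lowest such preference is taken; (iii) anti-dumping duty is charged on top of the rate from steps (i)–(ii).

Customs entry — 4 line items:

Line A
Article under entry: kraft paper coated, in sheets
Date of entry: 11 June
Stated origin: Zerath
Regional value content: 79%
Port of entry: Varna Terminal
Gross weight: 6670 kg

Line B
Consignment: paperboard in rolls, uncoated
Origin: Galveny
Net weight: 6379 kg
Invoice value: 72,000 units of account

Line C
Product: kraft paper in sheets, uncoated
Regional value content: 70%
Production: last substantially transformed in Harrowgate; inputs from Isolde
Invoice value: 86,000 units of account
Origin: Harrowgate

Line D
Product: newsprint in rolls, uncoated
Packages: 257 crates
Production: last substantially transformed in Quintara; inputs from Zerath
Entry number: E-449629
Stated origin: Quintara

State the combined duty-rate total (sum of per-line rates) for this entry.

Line A: kraft paper → XVII.1; coated → XVII.1.2; in sheets → XVII.1.2.2. Scheduled 6%. Zerath agreement on XVII.3.1: XVII.1.2.2 not covered; anti-dumping (Zerath, XVII.1): +23%; total 6% + 23% = 29%. → 29%.
Line B: paperboard → XVII.3; uncoated → XVII.3.2; in rolls → XVII.3.2.1. Scheduled 35%. No special measure applies. → 35%.
Line C: kraft paper → XVII.1; uncoated → XVII.1.1; in sheets → XVII.1.1.2. Scheduled 8%. quota on XVII.1.1 exhausted → over-quota 47%; Harrowgate agreement on XVII.1.1: not wholly obtained; Harrowgate agreement on XVII.3.1: XVII.1.1.2 not covered. → 47%.
Line D: newsprint → XVII.2; uncoated → XVII.2.2; in rolls → XVII.2.2.2. Scheduled 20%. Quintara agreement on XVII.1.1.1: XVII.2.2.2 not covered. → 20%.
Sum: 29% + 35% + 47% + 20% = 131%.

131%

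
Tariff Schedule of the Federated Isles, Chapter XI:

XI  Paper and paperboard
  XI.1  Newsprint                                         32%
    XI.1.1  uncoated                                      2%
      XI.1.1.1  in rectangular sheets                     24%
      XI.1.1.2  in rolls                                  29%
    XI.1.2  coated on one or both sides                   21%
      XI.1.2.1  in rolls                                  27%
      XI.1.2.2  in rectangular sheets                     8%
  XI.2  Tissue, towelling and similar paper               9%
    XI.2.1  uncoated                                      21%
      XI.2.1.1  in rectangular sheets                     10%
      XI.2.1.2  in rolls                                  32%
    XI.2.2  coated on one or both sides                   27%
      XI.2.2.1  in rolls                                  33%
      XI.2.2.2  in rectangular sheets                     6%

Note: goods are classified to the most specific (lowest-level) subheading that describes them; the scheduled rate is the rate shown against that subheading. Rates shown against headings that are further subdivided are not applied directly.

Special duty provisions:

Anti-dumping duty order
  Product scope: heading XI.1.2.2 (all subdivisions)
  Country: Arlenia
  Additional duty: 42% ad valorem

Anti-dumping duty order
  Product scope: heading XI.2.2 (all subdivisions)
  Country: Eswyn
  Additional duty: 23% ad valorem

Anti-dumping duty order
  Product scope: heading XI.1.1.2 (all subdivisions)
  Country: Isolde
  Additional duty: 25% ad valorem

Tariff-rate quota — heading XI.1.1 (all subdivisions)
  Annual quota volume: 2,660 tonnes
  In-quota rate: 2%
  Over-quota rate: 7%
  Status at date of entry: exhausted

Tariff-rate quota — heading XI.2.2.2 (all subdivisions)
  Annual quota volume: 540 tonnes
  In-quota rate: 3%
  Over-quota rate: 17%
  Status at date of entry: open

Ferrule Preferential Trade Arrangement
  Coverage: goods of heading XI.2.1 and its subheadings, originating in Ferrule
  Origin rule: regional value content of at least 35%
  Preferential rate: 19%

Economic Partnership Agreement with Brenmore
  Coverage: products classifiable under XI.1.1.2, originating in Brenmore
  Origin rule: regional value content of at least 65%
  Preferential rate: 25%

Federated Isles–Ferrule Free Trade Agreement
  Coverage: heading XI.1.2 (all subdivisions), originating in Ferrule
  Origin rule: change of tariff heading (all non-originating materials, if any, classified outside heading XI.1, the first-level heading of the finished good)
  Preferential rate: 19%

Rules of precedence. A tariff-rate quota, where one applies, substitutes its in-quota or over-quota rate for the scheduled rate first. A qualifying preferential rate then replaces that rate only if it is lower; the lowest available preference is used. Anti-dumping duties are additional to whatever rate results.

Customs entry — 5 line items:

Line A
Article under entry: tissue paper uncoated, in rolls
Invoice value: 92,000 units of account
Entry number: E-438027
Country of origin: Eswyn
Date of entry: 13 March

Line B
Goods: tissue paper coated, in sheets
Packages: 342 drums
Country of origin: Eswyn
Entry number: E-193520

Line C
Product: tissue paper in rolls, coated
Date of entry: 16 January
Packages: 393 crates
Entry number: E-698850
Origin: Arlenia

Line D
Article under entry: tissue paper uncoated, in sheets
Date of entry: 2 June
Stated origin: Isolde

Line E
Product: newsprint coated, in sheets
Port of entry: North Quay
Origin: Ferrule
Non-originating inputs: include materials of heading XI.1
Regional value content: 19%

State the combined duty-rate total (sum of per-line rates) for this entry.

109%

Line A: tissue paper → XI.2; uncoated → XI.2.1; in rolls → XI.2.1.2. Scheduled 32%. No special measure applies. → 32%.
Line B: tissue paper → XI.2; coated → XI.2.2; in sheets → XI.2.2.2. Scheduled 6%. quota on XI.2.2.2 open → in-quota 3%; anti-dumping (Eswyn, XI.2.2): +23%; total 3% + 23% = 26%. → 26%.
Line C: tissue paper → XI.2; coated → XI.2.2; in rolls → XI.2.2.1. Scheduled 33%. No special measure applies. → 33%.
Line D: tissue paper → XI.2; uncoated → XI.2.1; in sheets → XI.2.1.1. Scheduled 10%. No special measure applies. → 10%.
Line E: newsprint → XI.1; coated → XI.1.2; in sheets → XI.1.2.2. Scheduled 8%. Ferrule agreement on XI.2.1: XI.1.2.2 not covered; Ferrule agreement on XI.1.2: CTH not met. → 8%.
Sum: 32% + 26% + 33% + 10% + 8% = 109%.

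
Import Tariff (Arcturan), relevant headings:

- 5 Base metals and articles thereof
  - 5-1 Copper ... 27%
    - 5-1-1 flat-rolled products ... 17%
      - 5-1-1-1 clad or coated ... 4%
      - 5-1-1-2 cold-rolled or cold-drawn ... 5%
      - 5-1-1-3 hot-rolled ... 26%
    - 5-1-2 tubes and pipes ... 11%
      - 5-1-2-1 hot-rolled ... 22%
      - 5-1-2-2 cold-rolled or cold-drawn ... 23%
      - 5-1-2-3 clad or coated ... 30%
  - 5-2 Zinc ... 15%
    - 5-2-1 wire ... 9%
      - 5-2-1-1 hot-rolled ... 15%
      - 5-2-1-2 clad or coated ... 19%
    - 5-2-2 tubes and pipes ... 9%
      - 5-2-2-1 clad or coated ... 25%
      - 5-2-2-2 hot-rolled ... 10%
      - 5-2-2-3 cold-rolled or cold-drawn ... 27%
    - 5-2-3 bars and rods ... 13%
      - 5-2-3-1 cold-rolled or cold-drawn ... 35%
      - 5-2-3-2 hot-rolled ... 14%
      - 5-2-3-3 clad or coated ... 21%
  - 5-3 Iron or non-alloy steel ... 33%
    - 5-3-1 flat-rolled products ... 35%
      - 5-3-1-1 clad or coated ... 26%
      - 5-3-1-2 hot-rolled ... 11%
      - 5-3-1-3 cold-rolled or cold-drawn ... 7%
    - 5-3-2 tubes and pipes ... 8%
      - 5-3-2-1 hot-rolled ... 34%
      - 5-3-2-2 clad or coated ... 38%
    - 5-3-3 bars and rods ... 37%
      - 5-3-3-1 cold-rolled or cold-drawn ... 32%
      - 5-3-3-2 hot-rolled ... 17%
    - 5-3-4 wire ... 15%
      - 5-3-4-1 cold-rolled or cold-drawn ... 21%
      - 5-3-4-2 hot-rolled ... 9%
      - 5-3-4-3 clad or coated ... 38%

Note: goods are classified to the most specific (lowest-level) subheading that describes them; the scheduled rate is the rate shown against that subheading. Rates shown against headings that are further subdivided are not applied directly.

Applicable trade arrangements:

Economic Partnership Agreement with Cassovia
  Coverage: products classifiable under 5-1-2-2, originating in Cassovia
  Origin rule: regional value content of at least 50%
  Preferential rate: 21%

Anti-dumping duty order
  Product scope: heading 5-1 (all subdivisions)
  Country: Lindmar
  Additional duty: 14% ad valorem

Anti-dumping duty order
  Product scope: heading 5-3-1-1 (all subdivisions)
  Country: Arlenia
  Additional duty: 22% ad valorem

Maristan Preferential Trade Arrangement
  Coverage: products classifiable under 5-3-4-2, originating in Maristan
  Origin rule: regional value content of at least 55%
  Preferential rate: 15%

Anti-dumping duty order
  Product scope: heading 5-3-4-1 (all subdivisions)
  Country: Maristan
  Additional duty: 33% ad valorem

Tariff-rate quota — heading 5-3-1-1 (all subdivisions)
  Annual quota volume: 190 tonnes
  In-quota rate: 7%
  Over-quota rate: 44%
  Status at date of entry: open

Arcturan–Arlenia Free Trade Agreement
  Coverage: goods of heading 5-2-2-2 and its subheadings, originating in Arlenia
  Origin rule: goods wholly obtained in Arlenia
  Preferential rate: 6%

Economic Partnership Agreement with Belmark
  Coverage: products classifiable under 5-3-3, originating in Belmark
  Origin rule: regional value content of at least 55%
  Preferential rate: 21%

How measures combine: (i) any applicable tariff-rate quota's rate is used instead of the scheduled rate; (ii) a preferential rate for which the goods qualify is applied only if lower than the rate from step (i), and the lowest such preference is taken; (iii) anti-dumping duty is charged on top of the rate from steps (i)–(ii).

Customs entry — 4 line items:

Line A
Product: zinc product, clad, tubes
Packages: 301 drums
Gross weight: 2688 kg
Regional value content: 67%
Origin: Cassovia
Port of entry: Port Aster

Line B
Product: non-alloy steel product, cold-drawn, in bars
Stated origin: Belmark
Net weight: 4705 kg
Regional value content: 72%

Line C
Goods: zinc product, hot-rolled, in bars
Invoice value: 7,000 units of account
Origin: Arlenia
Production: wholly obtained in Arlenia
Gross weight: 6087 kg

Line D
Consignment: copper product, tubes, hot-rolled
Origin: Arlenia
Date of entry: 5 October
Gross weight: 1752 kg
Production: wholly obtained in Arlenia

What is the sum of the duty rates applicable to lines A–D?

Line A: zinc → 5-2; tubes → 5-2-2; clad → 5-2-2-1. Scheduled 25%. Cassovia agreement on 5-1-2-2: 5-2-2-1 not covered. → 25%.
Line B: non-alloy steel → 5-3; in bars → 5-3-3; cold-drawn → 5-3-3-1. Scheduled 32%. Belmark agreement on 5-3-3: RVC ≥ 55% → 21% available; preferential 21%. → 21%.
Line C: zinc → 5-2; in bars → 5-2-3; hot-rolled → 5-2-3-2. Scheduled 14%. Arlenia agreement on 5-2-2-2: 5-2-3-2 not covered. → 14%.
Line D: copper → 5-1; tubes → 5-1-2; hot-rolled → 5-1-2-1. Scheduled 22%. Arlenia agreement on 5-2-2-2: 5-1-2-1 not covered. → 22%.
Sum: 25% + 21% + 14% + 22% = 82%.

82%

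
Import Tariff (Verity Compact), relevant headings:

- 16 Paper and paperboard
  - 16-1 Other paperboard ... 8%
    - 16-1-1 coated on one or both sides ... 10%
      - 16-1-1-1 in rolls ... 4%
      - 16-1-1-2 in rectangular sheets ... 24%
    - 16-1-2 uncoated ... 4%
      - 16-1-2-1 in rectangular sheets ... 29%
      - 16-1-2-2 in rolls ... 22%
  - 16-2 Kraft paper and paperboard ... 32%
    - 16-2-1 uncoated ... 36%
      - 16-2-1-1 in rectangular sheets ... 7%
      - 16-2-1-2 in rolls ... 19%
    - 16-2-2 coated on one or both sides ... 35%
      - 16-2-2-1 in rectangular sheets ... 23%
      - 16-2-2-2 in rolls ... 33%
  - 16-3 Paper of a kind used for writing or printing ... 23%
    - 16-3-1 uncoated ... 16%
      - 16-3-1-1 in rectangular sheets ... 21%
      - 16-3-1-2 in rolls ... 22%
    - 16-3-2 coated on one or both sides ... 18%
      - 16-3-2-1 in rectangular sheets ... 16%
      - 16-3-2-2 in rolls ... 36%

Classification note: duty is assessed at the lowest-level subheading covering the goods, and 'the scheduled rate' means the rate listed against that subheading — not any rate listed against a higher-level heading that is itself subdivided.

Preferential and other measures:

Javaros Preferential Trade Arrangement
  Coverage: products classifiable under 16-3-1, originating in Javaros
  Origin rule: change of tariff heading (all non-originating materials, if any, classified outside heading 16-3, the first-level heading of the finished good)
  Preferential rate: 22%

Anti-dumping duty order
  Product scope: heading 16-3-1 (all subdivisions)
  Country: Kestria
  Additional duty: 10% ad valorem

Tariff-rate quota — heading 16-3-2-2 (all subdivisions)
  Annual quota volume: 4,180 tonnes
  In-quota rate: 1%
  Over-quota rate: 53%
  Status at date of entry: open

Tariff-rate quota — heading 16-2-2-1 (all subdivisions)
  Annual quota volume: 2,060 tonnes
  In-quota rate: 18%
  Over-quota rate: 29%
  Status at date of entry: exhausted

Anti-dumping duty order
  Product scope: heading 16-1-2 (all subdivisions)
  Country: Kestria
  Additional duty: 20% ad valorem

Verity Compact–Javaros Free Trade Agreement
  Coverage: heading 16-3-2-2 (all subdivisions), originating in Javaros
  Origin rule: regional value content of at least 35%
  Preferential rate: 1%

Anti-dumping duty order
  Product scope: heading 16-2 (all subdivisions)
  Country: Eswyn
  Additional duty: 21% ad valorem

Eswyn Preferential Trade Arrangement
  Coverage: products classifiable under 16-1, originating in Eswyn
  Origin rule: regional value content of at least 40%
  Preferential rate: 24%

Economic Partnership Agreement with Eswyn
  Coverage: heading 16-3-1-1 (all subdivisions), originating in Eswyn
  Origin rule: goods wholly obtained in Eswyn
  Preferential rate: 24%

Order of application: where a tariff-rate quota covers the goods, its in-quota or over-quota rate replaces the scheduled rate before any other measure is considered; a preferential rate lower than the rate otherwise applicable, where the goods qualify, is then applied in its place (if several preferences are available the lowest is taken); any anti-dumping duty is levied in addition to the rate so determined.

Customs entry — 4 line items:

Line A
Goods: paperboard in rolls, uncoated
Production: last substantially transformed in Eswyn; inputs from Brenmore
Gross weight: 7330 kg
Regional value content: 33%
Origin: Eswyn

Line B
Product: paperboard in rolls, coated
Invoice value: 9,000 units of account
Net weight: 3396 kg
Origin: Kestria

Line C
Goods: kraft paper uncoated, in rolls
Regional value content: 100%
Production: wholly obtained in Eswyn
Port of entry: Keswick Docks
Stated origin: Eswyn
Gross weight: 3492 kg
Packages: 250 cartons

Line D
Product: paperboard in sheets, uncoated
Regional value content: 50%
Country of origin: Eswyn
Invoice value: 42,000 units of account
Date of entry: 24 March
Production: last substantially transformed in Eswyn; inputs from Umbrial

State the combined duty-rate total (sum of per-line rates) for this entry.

90%

Line A: paperboard → 16-1; uncoated → 16-1-2; in rolls → 16-1-2-2. Scheduled 22%. Eswyn agreement on 16-1: RVC < 40%; Eswyn agreement on 16-3-1-1: 16-1-2-2 not covered. → 22%.
Line B: paperboard → 16-1; coated → 16-1-1; in rolls → 16-1-1-1. Scheduled 4%. No special measure applies. → 4%.
Line C: kraft paper → 16-2; uncoated → 16-2-1; in rolls → 16-2-1-2. Scheduled 19%. Eswyn agreement on 16-1: 16-2-1-2 not covered; Eswyn agreement on 16-3-1-1: 16-2-1-2 not covered; anti-dumping (Eswyn, 16-2): +21%; total 19% + 21% = 40%. → 40%.
Line D: paperboard → 16-1; uncoated → 16-1-2; in sheets → 16-1-2-1. Scheduled 29%. Eswyn agreement on 16-1: RVC ≥ 40% → 24% available; Eswyn agreement on 16-3-1-1: 16-1-2-1 not covered; preferential 24%. → 24%.
Sum: 22% + 4% + 40% + 24% = 90%.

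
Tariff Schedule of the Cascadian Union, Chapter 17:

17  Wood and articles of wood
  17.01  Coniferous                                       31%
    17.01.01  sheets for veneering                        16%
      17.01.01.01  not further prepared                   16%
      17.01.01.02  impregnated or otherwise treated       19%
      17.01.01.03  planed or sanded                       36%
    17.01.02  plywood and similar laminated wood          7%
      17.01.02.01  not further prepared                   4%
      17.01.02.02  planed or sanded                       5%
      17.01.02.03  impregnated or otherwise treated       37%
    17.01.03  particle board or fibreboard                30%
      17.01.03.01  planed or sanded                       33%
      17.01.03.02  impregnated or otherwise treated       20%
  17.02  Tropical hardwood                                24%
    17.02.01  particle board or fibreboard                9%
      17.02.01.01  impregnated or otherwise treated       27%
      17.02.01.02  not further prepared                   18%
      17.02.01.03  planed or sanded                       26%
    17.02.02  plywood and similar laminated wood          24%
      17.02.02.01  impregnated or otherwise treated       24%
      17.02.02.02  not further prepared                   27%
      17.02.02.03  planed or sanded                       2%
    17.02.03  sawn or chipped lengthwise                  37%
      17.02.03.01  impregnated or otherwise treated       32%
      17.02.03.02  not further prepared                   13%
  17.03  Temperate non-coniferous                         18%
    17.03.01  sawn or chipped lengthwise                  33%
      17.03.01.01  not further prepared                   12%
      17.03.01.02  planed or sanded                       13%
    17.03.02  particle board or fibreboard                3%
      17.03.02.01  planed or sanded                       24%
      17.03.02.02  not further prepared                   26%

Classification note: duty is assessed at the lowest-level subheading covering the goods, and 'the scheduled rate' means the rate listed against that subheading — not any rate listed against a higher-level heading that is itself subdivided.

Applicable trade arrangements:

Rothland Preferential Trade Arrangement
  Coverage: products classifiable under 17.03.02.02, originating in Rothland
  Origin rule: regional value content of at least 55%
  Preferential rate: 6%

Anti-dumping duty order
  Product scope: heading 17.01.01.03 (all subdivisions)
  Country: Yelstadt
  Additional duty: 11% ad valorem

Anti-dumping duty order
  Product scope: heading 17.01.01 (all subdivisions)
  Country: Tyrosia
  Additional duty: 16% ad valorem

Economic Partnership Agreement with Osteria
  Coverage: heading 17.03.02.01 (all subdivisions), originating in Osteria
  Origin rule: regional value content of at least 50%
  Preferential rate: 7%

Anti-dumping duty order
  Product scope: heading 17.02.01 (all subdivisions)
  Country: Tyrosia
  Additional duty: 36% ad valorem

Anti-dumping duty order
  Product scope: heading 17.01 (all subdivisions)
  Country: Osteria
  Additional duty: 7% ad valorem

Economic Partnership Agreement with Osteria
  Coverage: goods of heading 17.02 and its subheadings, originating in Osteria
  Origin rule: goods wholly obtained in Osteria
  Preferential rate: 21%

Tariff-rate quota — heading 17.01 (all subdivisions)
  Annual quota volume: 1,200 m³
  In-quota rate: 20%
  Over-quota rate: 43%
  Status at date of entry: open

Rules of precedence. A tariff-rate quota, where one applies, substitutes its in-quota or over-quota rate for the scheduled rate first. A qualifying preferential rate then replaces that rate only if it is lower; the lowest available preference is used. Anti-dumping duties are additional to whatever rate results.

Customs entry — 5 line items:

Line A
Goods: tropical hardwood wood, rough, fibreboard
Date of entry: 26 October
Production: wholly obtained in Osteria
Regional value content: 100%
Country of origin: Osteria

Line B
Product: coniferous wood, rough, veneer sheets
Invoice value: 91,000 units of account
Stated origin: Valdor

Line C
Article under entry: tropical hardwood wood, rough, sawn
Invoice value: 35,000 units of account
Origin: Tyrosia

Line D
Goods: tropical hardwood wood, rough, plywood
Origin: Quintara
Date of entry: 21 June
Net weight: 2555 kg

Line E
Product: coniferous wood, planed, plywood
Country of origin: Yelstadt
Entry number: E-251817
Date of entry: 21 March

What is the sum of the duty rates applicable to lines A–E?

Line A: tropical hardwood → 17.02; fibreboard → 17.02.01; rough → 17.02.01.02. Scheduled 18%. Osteria agreement on 17.03.02.01: 17.02.01.02 not covered; Osteria agreement on 17.02: wholly obtained → 21% available; preference 21% not lower than 18% → no reduction. → 18%.
Line B: coniferous → 17.01; veneer sheets → 17.01.01; rough → 17.01.01.01. Scheduled 16%. quota on 17.01 open → in-quota 20%. → 20%.
Line C: tropical hardwood → 17.02; sawn → 17.02.03; rough → 17.02.03.02. Scheduled 13%. No special measure applies. → 13%.
Line D: tropical hardwood → 17.02; plywood → 17.02.02; rough → 17.02.02.02. Scheduled 27%. No special measure applies. → 27%.
Line E: coniferous → 17.01; plywood → 17.01.02; planed → 17.01.02.02. Scheduled 5%. quota on 17.01 open → in-quota 20%. → 20%.
Sum: 18% + 20% + 13% + 27% + 20% = 98%.

98%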